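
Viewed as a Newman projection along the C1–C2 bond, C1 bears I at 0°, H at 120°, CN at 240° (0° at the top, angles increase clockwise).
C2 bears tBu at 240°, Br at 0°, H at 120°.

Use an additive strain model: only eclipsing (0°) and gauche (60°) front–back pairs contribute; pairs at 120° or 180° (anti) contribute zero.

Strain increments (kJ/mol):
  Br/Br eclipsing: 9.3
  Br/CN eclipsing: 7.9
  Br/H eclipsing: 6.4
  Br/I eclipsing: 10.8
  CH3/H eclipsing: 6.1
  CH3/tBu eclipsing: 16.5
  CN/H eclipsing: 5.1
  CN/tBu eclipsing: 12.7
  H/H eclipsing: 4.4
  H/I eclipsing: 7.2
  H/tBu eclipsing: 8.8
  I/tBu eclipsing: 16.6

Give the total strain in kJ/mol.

This conformer (eclipsed): I(0°)/Br(0°) eclipsed 10.8; H(120°)/H(120°) eclipsed 4.4; CN(240°)/tBu(240°) eclipsed 12.7 → 27.9 kJ/mol.

27.9 kJ/mol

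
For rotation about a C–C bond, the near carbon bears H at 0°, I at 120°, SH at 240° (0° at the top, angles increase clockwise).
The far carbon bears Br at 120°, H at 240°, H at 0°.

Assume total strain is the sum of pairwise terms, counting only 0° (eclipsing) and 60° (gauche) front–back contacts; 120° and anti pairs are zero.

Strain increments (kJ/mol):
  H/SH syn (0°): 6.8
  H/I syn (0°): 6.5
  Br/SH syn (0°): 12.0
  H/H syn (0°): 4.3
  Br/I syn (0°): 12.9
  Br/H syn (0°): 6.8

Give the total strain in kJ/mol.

This conformer (eclipsed): H–H eclipsed, I–Br eclipsed, SH–H eclipsed; 4.3 + 12.9 + 6.8 = 24.0 kJ/mol.

24.0 kJ/mol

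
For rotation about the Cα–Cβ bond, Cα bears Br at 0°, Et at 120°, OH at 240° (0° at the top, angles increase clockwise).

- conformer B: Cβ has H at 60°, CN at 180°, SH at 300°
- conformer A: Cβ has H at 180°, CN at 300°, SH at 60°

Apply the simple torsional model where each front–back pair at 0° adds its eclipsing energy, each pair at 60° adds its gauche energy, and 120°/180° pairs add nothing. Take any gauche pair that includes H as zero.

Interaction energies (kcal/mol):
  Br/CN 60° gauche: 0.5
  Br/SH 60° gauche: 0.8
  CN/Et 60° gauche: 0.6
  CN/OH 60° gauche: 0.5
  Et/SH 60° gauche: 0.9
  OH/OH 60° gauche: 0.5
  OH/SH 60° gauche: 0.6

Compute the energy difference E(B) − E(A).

-0.2 kcal/mol

B is staggered. Br at 0° is gauche with SH at 300° (0.8); Et at 120° is gauche with CN at 180° (0.6); OH at 240° is gauche with CN at 180° (0.5); OH at 240° is gauche with SH at 300° (0.6). Total 2.5 kcal/mol.
A is staggered. Br at 0° is gauche with CN at 300° (0.5); Br at 0° is gauche with SH at 60° (0.8); Et at 120° is gauche with SH at 60° (0.9); OH at 240° is gauche with CN at 300° (0.5). Total 2.7 kcal/mol.
E(B) − E(A) = 2.5 − 2.7 = -0.2 kcal/mol.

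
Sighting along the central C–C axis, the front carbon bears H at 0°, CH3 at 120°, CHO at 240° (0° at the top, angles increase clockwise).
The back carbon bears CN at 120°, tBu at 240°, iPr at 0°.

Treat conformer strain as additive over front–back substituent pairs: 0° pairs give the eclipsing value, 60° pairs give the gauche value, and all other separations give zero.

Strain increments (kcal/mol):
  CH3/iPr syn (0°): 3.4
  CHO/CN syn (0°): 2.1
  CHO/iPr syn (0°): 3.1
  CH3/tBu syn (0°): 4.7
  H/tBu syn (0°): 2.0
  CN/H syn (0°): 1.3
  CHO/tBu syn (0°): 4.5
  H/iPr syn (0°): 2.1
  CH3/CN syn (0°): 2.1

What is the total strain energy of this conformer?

8.7 kcal/mol

This conformer is eclipsed. H at 0° is eclipsed with iPr at 0° (2.1); CH3 at 120° is eclipsed with CN at 120° (2.1); CHO at 240° is eclipsed with tBu at 240° (4.5). Total 8.7 kcal/mol.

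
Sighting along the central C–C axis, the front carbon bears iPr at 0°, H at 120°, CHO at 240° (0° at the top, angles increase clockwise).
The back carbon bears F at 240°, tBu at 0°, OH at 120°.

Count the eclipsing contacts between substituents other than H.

2

Non-H eclipsing pairs: iPr(0°)/tBu(0°); CHO(240°)/F(240°) — 2 interactions.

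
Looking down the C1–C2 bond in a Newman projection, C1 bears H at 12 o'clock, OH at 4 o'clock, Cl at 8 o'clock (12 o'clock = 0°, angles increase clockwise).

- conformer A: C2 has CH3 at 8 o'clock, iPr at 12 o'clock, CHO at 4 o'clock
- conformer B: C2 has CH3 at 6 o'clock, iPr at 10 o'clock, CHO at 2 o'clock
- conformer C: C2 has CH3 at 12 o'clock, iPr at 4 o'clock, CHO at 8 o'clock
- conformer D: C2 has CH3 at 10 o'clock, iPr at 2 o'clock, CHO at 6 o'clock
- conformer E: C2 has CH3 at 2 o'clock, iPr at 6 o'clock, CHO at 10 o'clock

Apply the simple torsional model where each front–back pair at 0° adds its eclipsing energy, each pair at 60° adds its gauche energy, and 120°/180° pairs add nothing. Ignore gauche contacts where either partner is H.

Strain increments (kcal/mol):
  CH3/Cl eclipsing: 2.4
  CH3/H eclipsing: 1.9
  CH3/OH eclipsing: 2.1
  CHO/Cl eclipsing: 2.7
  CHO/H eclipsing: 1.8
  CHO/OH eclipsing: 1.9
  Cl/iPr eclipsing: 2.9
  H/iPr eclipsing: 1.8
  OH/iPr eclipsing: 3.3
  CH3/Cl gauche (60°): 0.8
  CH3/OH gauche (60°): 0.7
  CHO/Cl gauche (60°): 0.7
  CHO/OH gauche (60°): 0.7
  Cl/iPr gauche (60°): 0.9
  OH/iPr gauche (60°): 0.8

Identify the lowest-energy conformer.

D

A (eclipsed): H(0°)/iPr(0°) eclipsed 1.8; OH(120°)/CHO(120°) eclipsed 1.9; Cl(240°)/CH3(240°) eclipsed 2.4 → 6.1 kcal/mol.
B (staggered): OH(120°)/CH3(180°) gauche 0.7; OH(120°)/CHO(60°) gauche 0.7; Cl(240°)/CH3(180°) gauche 0.8; Cl(240°)/iPr(300°) gauche 0.9 → 3.1 kcal/mol.
C (eclipsed): H(0°)/CH3(0°) eclipsed 1.9; OH(120°)/iPr(120°) eclipsed 3.3; Cl(240°)/CHO(240°) eclipsed 2.7 → 7.9 kcal/mol.
D (staggered): OH(120°)/iPr(60°) gauche 0.8; OH(120°)/CHO(180°) gauche 0.7; Cl(240°)/CH3(300°) gauche 0.8; Cl(240°)/CHO(180°) gauche 0.7 → 3.0 kcal/mol.
E (staggered): OH(120°)/CH3(60°) gauche 0.7; OH(120°)/iPr(180°) gauche 0.8; Cl(240°)/iPr(180°) gauche 0.9; Cl(240°)/CHO(300°) gauche 0.7 → 3.1 kcal/mol.
D has the lowest total (3.0 kcal/mol).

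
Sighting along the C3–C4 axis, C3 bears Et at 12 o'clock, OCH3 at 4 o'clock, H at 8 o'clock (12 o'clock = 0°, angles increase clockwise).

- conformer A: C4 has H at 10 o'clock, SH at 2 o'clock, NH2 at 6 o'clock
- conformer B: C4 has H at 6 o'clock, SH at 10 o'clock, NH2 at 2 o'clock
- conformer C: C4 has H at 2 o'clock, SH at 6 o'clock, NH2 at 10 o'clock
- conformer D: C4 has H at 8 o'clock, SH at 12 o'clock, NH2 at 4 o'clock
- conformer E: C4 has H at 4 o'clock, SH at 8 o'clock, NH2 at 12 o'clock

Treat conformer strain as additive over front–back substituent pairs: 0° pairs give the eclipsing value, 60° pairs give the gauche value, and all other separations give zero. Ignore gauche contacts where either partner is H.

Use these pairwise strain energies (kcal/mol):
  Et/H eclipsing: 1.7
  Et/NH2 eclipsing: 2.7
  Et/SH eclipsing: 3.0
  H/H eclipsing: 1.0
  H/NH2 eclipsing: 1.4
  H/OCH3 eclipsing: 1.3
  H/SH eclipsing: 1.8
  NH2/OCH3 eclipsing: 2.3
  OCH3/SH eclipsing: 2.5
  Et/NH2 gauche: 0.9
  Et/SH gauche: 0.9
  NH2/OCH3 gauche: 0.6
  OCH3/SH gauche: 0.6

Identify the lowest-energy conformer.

C

A is staggered. Et at 0° is gauche with SH at 60° (0.9); OCH3 at 120° is gauche with SH at 60° (0.6); OCH3 at 120° is gauche with NH2 at 180° (0.6). Total 2.1 kcal/mol.
B is staggered. Et at 0° is gauche with SH at 300° (0.9); Et at 0° is gauche with NH2 at 60° (0.9); OCH3 at 120° is gauche with NH2 at 60° (0.6). Total 2.4 kcal/mol.
C is staggered. Et at 0° is gauche with NH2 at 300° (0.9); OCH3 at 120° is gauche with SH at 180° (0.6). Total 1.5 kcal/mol.
D is eclipsed. Et at 0° is eclipsed with SH at 0° (3.0); OCH3 at 120° is eclipsed with NH2 at 120° (2.3); H at 240° is eclipsed with H at 240° (1.0). Total 6.3 kcal/mol.
E is eclipsed. Et at 0° is eclipsed with NH2 at 0° (2.7); OCH3 at 120° is eclipsed with H at 120° (1.3); H at 240° is eclipsed with SH at 240° (1.8). Total 5.8 kcal/mol.
C has the lowest total (1.5 kcal/mol).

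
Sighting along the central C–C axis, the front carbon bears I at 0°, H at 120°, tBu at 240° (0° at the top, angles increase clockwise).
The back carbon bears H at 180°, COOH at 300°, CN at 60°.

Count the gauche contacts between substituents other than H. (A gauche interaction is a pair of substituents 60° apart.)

Non-H gauche pairs: I(0°)/COOH(300°); I(0°)/CN(60°); tBu(240°)/COOH(300°) — 3 interactions.

3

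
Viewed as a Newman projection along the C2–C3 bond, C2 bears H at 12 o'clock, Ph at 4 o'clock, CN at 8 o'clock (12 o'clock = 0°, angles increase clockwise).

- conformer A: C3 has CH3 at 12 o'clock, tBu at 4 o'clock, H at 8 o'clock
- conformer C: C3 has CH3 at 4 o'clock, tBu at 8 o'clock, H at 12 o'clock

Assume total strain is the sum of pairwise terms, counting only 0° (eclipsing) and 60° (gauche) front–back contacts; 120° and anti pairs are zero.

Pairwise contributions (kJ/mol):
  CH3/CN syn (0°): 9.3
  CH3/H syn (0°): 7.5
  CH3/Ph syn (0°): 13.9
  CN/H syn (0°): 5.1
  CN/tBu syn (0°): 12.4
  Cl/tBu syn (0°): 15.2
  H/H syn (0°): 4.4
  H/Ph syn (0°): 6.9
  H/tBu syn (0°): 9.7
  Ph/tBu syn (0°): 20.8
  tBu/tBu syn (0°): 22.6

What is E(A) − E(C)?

A is eclipsed. H at 0° is eclipsed with CH3 at 0° (7.5); Ph at 120° is eclipsed with tBu at 120° (20.8); CN at 240° is eclipsed with H at 240° (5.1). Total 33.4 kJ/mol.
C is eclipsed. H at 0° is eclipsed with H at 0° (4.4); Ph at 120° is eclipsed with CH3 at 120° (13.9); CN at 240° is eclipsed with tBu at 240° (12.4). Total 30.7 kJ/mol.
E(A) − E(C) = 33.4 − 30.7 = +2.7 kJ/mol.

+2.7 kJ/mol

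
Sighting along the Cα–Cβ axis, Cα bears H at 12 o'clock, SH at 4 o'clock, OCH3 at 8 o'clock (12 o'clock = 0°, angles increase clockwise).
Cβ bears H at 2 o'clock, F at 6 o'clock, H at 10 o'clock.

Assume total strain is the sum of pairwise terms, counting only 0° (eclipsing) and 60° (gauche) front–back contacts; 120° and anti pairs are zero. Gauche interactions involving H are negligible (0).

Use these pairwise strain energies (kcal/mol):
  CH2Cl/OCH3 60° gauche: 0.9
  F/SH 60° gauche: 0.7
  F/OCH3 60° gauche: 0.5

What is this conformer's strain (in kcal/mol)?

1.2 kcal/mol

This conformer (staggered): SH(120°)/F(180°) gauche 0.7; OCH3(240°)/F(180°) gauche 0.5 → 1.2 kcal/mol.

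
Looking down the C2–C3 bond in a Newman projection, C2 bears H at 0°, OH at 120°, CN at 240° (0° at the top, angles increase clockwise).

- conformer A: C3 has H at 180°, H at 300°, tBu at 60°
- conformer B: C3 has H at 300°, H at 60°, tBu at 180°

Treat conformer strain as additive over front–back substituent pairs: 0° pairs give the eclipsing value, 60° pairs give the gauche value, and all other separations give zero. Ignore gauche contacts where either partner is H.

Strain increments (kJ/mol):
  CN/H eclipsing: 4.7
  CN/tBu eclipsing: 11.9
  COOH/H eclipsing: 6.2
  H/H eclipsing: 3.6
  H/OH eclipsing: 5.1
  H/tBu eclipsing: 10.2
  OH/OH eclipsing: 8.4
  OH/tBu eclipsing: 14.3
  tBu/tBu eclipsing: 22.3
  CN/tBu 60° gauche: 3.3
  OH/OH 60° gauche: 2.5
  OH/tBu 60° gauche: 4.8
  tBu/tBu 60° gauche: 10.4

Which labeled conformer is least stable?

B

A is staggered. OH at 120° is gauche with tBu at 60° (4.8). Total 4.8 kJ/mol.
B is staggered. OH at 120° is gauche with tBu at 180° (4.8); CN at 240° is gauche with tBu at 180° (3.3). Total 8.1 kJ/mol.
B has the highest total (8.1 kJ/mol).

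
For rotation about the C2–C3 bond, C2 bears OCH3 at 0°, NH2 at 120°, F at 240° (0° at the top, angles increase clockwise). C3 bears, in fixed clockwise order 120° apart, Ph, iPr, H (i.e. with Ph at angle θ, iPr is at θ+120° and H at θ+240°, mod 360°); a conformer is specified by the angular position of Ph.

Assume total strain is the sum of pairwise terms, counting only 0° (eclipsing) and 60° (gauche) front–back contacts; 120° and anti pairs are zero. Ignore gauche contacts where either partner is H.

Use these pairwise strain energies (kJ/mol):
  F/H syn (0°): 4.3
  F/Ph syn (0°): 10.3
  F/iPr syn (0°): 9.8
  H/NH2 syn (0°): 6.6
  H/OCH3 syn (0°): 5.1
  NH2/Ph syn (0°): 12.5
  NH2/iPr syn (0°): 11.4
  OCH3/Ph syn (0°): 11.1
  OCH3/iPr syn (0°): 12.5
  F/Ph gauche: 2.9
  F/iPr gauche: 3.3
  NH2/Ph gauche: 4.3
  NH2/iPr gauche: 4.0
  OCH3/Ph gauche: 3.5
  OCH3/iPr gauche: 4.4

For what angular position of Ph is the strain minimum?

Ph at 0° (eclipsed): OCH3(0°)/Ph(0°) eclipsed 11.1; NH2(120°)/iPr(120°) eclipsed 11.4; F(240°)/H(240°) eclipsed 4.3 → 26.8 kJ/mol.
Ph at 60° (staggered): OCH3(0°)/Ph(60°) gauche 3.5; NH2(120°)/Ph(60°) gauche 4.3; NH2(120°)/iPr(180°) gauche 4.0; F(240°)/iPr(180°) gauche 3.3 → 15.1 kJ/mol.
Ph at 120° (eclipsed): OCH3(0°)/H(0°) eclipsed 5.1; NH2(120°)/Ph(120°) eclipsed 12.5; F(240°)/iPr(240°) eclipsed 9.8 → 27.4 kJ/mol.
Ph at 180° (staggered): OCH3(0°)/iPr(300°) gauche 4.4; NH2(120°)/Ph(180°) gauche 4.3; F(240°)/Ph(180°) gauche 2.9; F(240°)/iPr(300°) gauche 3.3 → 14.9 kJ/mol.
Ph at 240° (eclipsed): OCH3(0°)/iPr(0°) eclipsed 12.5; NH2(120°)/H(120°) eclipsed 6.6; F(240°)/Ph(240°) eclipsed 10.3 → 29.4 kJ/mol.
Ph at 300° (staggered): OCH3(0°)/Ph(300°) gauche 3.5; OCH3(0°)/iPr(60°) gauche 4.4; NH2(120°)/iPr(60°) gauche 4.0; F(240°)/Ph(300°) gauche 2.9 → 14.8 kJ/mol.
The minimum (14.8 kJ/mol) occurs with Ph at 300°.

300°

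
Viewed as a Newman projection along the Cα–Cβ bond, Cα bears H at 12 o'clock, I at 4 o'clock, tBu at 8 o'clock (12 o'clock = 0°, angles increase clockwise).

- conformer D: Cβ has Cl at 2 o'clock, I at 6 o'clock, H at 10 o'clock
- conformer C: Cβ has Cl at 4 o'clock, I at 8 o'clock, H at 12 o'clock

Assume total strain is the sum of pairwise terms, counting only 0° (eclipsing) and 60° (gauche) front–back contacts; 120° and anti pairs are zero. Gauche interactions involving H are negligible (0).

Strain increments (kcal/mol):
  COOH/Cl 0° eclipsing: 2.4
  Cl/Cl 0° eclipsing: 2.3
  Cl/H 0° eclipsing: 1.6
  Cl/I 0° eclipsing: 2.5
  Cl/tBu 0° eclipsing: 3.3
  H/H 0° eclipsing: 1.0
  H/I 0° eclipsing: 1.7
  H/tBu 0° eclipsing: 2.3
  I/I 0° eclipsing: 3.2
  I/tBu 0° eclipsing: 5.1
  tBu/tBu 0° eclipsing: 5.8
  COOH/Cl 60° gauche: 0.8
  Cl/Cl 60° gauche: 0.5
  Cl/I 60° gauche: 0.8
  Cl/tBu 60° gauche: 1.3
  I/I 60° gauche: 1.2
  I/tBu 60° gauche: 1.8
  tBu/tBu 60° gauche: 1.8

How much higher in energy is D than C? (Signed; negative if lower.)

-4.8 kcal/mol

D (staggered): I(120°)/Cl(60°) gauche 0.8; I(120°)/I(180°) gauche 1.2; tBu(240°)/I(180°) gauche 1.8 → 3.8 kcal/mol.
C (eclipsed): H(0°)/H(0°) eclipsed 1.0; I(120°)/Cl(120°) eclipsed 2.5; tBu(240°)/I(240°) eclipsed 5.1 → 8.6 kcal/mol.
E(D) − E(C) = 3.8 − 8.6 = -4.8 kcal/mol.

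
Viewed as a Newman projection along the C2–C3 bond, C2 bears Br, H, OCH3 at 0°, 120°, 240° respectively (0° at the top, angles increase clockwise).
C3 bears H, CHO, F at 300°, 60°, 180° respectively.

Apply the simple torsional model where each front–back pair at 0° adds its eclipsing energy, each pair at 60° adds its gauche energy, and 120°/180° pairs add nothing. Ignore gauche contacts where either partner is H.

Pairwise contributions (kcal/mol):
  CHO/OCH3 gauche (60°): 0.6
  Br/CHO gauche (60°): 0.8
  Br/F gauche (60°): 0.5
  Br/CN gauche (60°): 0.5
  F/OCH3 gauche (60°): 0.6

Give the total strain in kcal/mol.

1.4 kcal/mol

This conformer (staggered): Br–CHO gauche, OCH3–F gauche; 0.8 + 0.6 = 1.4 kcal/mol.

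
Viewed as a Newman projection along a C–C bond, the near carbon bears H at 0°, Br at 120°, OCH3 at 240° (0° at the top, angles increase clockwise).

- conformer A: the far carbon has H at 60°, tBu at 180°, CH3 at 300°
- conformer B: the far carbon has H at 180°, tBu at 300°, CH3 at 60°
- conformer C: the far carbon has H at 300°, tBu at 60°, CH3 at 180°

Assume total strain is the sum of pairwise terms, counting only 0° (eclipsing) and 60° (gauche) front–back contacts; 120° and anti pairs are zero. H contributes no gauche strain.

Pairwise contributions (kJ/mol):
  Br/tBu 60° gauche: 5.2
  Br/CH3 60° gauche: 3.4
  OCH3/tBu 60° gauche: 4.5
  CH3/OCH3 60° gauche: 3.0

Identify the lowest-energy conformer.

A (staggered): Br–tBu gauche, OCH3–tBu gauche, OCH3–CH3 gauche; 5.2 + 4.5 + 3.0 = 12.7 kJ/mol.
B (staggered): Br–CH3 gauche, OCH3–tBu gauche; 3.4 + 4.5 = 7.9 kJ/mol.
C (staggered): Br–tBu gauche, Br–CH3 gauche, OCH3–CH3 gauche; 5.2 + 3.4 + 3.0 = 11.6 kJ/mol.
B has the lowest total (7.9 kJ/mol).

B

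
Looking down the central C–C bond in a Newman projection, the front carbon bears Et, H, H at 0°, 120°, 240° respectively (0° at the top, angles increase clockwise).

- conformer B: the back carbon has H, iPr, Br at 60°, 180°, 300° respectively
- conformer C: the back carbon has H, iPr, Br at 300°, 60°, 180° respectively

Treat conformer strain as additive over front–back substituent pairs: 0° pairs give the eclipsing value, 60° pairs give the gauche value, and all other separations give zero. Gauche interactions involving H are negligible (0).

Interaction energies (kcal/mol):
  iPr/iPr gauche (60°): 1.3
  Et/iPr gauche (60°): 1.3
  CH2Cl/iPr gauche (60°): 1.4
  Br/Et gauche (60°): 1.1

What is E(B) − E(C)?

B (staggered): Et(0°)/Br(300°) gauche 1.1 → 1.1 kcal/mol.
C (staggered): Et(0°)/iPr(60°) gauche 1.3 → 1.3 kcal/mol.
E(B) − E(C) = 1.1 − 1.3 = -0.2 kcal/mol.

-0.2 kcal/mol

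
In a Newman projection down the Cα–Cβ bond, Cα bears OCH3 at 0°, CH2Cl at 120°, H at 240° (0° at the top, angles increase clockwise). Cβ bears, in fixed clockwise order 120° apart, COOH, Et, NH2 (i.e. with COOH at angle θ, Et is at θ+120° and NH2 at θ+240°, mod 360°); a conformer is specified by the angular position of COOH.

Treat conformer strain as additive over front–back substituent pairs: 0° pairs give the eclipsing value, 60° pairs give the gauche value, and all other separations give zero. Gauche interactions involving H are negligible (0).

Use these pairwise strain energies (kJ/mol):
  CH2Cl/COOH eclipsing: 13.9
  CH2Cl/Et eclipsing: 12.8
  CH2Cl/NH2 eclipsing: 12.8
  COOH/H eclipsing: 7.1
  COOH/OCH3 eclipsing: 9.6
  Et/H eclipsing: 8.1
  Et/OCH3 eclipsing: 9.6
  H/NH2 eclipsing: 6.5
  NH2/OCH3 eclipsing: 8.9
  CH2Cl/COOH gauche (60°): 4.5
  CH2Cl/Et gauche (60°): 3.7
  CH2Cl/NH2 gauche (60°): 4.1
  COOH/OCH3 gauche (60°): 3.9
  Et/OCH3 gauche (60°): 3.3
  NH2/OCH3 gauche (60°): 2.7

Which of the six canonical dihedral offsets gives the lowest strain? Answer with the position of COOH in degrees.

COOH at 0° is eclipsed. OCH3 at 0° is eclipsed with COOH at 0° (9.6); CH2Cl at 120° is eclipsed with Et at 120° (12.8); H at 240° is eclipsed with NH2 at 240° (6.5). Total 28.9 kJ/mol.
COOH at 60° is staggered. OCH3 at 0° is gauche with COOH at 60° (3.9); OCH3 at 0° is gauche with NH2 at 300° (2.7); CH2Cl at 120° is gauche with COOH at 60° (4.5); CH2Cl at 120° is gauche with Et at 180° (3.7). Total 14.8 kJ/mol.
COOH at 120° is eclipsed. OCH3 at 0° is eclipsed with NH2 at 0° (8.9); CH2Cl at 120° is eclipsed with COOH at 120° (13.9); H at 240° is eclipsed with Et at 240° (8.1). Total 30.9 kJ/mol.
COOH at 180° is staggered. OCH3 at 0° is gauche with Et at 300° (3.3); OCH3 at 0° is gauche with NH2 at 60° (2.7); CH2Cl at 120° is gauche with COOH at 180° (4.5); CH2Cl at 120° is gauche with NH2 at 60° (4.1). Total 14.6 kJ/mol.
COOH at 240° is eclipsed. OCH3 at 0° is eclipsed with Et at 0° (9.6); CH2Cl at 120° is eclipsed with NH2 at 120° (12.8); H at 240° is eclipsed with COOH at 240° (7.1). Total 29.5 kJ/mol.
COOH at 300° is staggered. OCH3 at 0° is gauche with COOH at 300° (3.9); OCH3 at 0° is gauche with Et at 60° (3.3); CH2Cl at 120° is gauche with Et at 60° (3.7); CH2Cl at 120° is gauche with NH2 at 180° (4.1). Total 15.0 kJ/mol.
The minimum (14.6 kJ/mol) occurs with COOH at 180°.

180°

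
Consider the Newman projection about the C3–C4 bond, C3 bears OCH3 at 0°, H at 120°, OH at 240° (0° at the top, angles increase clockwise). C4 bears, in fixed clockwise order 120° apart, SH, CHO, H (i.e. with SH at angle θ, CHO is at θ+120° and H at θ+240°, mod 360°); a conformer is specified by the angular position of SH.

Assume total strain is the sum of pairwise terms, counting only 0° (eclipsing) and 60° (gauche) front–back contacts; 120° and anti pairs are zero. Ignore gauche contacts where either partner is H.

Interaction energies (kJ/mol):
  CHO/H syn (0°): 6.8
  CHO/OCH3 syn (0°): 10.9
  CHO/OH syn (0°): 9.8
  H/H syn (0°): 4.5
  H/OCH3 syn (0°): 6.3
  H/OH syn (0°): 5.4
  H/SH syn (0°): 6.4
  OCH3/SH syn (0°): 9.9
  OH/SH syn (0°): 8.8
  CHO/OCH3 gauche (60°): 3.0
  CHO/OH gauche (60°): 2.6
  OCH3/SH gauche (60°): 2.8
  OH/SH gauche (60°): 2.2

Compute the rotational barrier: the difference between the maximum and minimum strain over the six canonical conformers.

18.8 kJ/mol

SH at 0° is eclipsed. OCH3 at 0° is eclipsed with SH at 0° (9.9); H at 120° is eclipsed with CHO at 120° (6.8); OH at 240° is eclipsed with H at 240° (5.4). Total 22.1 kJ/mol.
SH at 60° is staggered. OCH3 at 0° is gauche with SH at 60° (2.8); OH at 240° is gauche with CHO at 180° (2.6). Total 5.4 kJ/mol.
SH at 120° is eclipsed. OCH3 at 0° is eclipsed with H at 0° (6.3); H at 120° is eclipsed with SH at 120° (6.4); OH at 240° is eclipsed with CHO at 240° (9.8). Total 22.5 kJ/mol.
SH at 180° is staggered. OCH3 at 0° is gauche with CHO at 300° (3.0); OH at 240° is gauche with SH at 180° (2.2); OH at 240° is gauche with CHO at 300° (2.6). Total 7.8 kJ/mol.
SH at 240° is eclipsed. OCH3 at 0° is eclipsed with CHO at 0° (10.9); H at 120° is eclipsed with H at 120° (4.5); OH at 240° is eclipsed with SH at 240° (8.8). Total 24.2 kJ/mol.
SH at 300° is staggered. OCH3 at 0° is gauche with SH at 300° (2.8); OCH3 at 0° is gauche with CHO at 60° (3.0); OH at 240° is gauche with SH at 300° (2.2). Total 8.0 kJ/mol.
Max at 240° (24.2 kJ/mol), min at 60° (5.4 kJ/mol); barrier = 18.8 kJ/mol.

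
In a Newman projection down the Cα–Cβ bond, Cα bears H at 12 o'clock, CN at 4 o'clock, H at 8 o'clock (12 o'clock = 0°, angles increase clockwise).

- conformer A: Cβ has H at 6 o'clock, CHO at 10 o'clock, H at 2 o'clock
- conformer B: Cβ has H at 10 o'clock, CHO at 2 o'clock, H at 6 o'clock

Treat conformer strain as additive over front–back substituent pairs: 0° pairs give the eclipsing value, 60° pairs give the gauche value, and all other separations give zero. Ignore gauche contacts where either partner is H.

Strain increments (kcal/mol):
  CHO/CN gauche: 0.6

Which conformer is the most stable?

A (staggered): no non-H gauche contacts → 0.0 kcal/mol.
B (staggered): CN(120°)/CHO(60°) gauche 0.6 → 0.6 kcal/mol.
A has the lowest total (0.0 kcal/mol).

A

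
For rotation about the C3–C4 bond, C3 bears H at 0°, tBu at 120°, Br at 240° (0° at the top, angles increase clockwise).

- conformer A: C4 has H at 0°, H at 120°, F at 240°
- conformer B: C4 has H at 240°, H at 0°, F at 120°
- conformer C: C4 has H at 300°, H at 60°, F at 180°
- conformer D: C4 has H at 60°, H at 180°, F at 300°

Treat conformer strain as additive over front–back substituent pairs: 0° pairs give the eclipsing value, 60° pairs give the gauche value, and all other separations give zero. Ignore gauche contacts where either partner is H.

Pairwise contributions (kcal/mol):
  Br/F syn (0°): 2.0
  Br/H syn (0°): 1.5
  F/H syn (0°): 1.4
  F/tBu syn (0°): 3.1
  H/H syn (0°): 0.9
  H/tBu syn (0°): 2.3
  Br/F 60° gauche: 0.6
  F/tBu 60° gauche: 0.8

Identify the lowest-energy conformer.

D

A (eclipsed): H(0°)/H(0°) eclipsed 0.9; tBu(120°)/H(120°) eclipsed 2.3; Br(240°)/F(240°) eclipsed 2.0 → 5.2 kcal/mol.
B (eclipsed): H(0°)/H(0°) eclipsed 0.9; tBu(120°)/F(120°) eclipsed 3.1; Br(240°)/H(240°) eclipsed 1.5 → 5.5 kcal/mol.
C (staggered): tBu(120°)/F(180°) gauche 0.8; Br(240°)/F(180°) gauche 0.6 → 1.4 kcal/mol.
D (staggered): Br(240°)/F(300°) gauche 0.6 → 0.6 kcal/mol.
D has the lowest total (0.6 kcal/mol).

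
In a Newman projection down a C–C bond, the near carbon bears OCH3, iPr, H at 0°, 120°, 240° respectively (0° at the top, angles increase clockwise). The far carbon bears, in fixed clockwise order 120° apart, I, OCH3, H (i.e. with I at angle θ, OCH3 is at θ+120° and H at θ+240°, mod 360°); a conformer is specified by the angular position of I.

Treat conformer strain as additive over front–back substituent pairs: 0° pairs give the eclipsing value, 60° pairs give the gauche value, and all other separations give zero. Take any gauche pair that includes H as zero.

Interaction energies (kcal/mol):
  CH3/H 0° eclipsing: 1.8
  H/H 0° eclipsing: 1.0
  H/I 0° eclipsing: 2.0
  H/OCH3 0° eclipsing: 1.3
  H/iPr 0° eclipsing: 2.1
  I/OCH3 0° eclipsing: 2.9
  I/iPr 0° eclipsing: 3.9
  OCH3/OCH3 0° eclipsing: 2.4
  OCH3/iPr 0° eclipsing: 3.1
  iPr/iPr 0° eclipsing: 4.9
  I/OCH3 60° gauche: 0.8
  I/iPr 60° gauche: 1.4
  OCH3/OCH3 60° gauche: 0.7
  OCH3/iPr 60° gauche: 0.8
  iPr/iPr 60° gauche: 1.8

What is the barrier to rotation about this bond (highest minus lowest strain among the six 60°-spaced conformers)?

I at 0° (eclipsed): OCH3(0°)/I(0°) eclipsed 2.9; iPr(120°)/OCH3(120°) eclipsed 3.1; H(240°)/H(240°) eclipsed 1.0 → 7.0 kcal/mol.
I at 60° (staggered): OCH3(0°)/I(60°) gauche 0.8; iPr(120°)/I(60°) gauche 1.4; iPr(120°)/OCH3(180°) gauche 0.8 → 3.0 kcal/mol.
I at 120° (eclipsed): OCH3(0°)/H(0°) eclipsed 1.3; iPr(120°)/I(120°) eclipsed 3.9; H(240°)/OCH3(240°) eclipsed 1.3 → 6.5 kcal/mol.
I at 180° (staggered): OCH3(0°)/OCH3(300°) gauche 0.7; iPr(120°)/I(180°) gauche 1.4 → 2.1 kcal/mol.
I at 240° (eclipsed): OCH3(0°)/OCH3(0°) eclipsed 2.4; iPr(120°)/H(120°) eclipsed 2.1; H(240°)/I(240°) eclipsed 2.0 → 6.5 kcal/mol.
I at 300° (staggered): OCH3(0°)/I(300°) gauche 0.8; OCH3(0°)/OCH3(60°) gauche 0.7; iPr(120°)/OCH3(60°) gauche 0.8 → 2.3 kcal/mol.
Max at 0° (7.0 kcal/mol), min at 180° (2.1 kcal/mol); barrier = 4.9 kcal/mol.

4.9 kcal/mol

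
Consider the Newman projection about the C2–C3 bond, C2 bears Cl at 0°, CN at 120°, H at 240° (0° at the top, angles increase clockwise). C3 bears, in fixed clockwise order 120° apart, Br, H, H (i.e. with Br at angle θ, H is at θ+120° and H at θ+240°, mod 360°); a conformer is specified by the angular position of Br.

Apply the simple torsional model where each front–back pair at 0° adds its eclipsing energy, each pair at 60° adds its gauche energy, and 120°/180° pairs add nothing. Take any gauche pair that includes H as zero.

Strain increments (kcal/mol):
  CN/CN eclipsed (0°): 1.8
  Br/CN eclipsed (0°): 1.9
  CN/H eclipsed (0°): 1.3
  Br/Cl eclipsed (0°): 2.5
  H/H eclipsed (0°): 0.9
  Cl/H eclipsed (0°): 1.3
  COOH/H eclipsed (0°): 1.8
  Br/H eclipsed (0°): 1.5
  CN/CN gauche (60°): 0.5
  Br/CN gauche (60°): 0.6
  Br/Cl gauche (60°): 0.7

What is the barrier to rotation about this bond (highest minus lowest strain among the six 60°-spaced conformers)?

Br at 0° (eclipsed): Cl–Br eclipsed, CN–H eclipsed, H–H eclipsed; 2.5 + 1.3 + 0.9 = 4.7 kcal/mol.
Br at 60° (staggered): Cl–Br gauche, CN–Br gauche; 0.7 + 0.6 = 1.3 kcal/mol.
Br at 120° (eclipsed): Cl–H eclipsed, CN–Br eclipsed, H–H eclipsed; 1.3 + 1.9 + 0.9 = 4.1 kcal/mol.
Br at 180° (staggered): CN–Br gauche; 0.6 = 0.6 kcal/mol.
Br at 240° (eclipsed): Cl–H eclipsed, CN–H eclipsed, H–Br eclipsed; 1.3 + 1.3 + 1.5 = 4.1 kcal/mol.
Br at 300° (staggered): Cl–Br gauche; 0.7 = 0.7 kcal/mol.
Max at 0° (4.7 kcal/mol), min at 180° (0.6 kcal/mol); barrier = 4.1 kcal/mol.

4.1 kcal/mol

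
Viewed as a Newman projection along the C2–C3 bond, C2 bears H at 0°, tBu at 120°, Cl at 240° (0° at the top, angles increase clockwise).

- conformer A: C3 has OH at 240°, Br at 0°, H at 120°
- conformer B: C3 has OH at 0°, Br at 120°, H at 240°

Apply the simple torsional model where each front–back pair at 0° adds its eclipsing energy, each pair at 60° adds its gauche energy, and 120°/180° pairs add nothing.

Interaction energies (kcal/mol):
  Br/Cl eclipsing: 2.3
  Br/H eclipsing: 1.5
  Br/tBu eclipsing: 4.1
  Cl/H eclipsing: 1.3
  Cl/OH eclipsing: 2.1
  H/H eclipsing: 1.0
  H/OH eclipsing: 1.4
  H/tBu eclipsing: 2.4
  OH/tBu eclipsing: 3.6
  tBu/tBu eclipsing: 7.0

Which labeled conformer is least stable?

A (eclipsed): H(0°)/Br(0°) eclipsed 1.5; tBu(120°)/H(120°) eclipsed 2.4; Cl(240°)/OH(240°) eclipsed 2.1 → 6.0 kcal/mol.
B (eclipsed): H(0°)/OH(0°) eclipsed 1.4; tBu(120°)/Br(120°) eclipsed 4.1; Cl(240°)/H(240°) eclipsed 1.3 → 6.8 kcal/mol.
B has the highest total (6.8 kcal/mol).

B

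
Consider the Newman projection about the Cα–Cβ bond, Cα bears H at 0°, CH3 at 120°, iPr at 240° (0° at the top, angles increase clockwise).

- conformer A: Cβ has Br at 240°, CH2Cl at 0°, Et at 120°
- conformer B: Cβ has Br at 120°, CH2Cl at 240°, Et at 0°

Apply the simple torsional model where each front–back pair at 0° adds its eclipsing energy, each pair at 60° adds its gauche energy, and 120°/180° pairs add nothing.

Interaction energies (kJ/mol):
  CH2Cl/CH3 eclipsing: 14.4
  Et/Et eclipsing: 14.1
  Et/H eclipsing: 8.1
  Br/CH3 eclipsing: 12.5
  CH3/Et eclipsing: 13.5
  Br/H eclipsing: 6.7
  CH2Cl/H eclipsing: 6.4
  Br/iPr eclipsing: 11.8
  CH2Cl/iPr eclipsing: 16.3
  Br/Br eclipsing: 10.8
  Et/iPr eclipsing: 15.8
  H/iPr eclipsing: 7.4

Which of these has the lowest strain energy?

A

A (eclipsed): H–CH2Cl eclipsed, CH3–Et eclipsed, iPr–Br eclipsed; 6.4 + 13.5 + 11.8 = 31.7 kJ/mol.
B (eclipsed): H–Et eclipsed, CH3–Br eclipsed, iPr–CH2Cl eclipsed; 8.1 + 12.5 + 16.3 = 36.9 kJ/mol.
A has the lowest total (31.7 kJ/mol).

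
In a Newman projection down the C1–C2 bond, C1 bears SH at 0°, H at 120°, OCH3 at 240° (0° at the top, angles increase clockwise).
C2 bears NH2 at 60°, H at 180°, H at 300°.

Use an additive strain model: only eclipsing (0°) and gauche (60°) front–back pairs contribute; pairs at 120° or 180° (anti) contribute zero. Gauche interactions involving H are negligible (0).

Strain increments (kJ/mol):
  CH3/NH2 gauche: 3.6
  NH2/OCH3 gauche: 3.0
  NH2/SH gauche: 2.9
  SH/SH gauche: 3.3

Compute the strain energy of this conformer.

2.9 kJ/mol

This conformer (staggered): SH(0°)/NH2(60°) gauche 2.9 → 2.9 kJ/mol.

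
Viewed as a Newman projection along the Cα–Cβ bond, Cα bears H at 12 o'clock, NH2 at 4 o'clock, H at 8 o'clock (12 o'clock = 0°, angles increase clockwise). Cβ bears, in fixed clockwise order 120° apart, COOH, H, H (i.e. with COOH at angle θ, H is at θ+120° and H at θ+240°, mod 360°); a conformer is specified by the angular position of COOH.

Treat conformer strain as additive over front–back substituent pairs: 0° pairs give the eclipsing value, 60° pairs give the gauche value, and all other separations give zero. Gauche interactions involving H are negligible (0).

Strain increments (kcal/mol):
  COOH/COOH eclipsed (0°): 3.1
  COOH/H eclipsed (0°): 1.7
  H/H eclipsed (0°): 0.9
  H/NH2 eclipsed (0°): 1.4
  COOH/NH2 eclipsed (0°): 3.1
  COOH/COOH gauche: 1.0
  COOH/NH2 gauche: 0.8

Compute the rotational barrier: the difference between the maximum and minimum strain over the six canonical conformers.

COOH at 0° (eclipsed): H–COOH eclipsed, NH2–H eclipsed, H–H eclipsed; 1.7 + 1.4 + 0.9 = 4.0 kcal/mol.
COOH at 60° (staggered): NH2–COOH gauche; 0.8 = 0.8 kcal/mol.
COOH at 120° (eclipsed): H–H eclipsed, NH2–COOH eclipsed, H–H eclipsed; 0.9 + 3.1 + 0.9 = 4.9 kcal/mol.
COOH at 180° (staggered): NH2–COOH gauche; 0.8 = 0.8 kcal/mol.
COOH at 240° (eclipsed): H–H eclipsed, NH2–H eclipsed, H–COOH eclipsed; 0.9 + 1.4 + 1.7 = 4.0 kcal/mol.
COOH at 300° (staggered): no non-H gauche contacts → 0.0 kcal/mol.
Max at 120° (4.9 kcal/mol), min at 300° (0.0 kcal/mol); barrier = 4.9 kcal/mol.

4.9 kcal/mol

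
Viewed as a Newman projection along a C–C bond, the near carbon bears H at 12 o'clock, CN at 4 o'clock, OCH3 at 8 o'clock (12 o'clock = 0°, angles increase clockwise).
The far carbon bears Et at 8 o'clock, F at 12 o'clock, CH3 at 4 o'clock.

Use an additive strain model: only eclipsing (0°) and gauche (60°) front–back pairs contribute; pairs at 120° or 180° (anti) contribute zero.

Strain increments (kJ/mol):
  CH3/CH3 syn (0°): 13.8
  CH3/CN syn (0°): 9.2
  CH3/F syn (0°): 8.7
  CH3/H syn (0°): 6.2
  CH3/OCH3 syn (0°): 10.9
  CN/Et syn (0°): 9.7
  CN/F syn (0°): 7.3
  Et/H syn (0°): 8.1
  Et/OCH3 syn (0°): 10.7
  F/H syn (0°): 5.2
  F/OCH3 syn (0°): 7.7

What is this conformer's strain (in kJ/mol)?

This conformer (eclipsed): H(0°)/F(0°) eclipsed 5.2; CN(120°)/CH3(120°) eclipsed 9.2; OCH3(240°)/Et(240°) eclipsed 10.7 → 25.1 kJ/mol.

25.1 kJ/mol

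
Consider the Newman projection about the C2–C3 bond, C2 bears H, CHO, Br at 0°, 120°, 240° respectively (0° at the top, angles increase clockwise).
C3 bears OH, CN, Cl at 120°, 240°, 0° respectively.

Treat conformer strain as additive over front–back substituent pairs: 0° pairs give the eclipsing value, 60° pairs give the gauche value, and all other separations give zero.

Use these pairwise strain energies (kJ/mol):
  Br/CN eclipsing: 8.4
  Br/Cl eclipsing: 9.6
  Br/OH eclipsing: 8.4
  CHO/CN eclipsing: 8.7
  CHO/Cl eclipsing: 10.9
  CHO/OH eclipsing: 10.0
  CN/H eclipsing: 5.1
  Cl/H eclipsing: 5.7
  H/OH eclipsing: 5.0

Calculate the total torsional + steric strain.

24.1 kJ/mol

This conformer is eclipsed. H at 0° is eclipsed with Cl at 0° (5.7); CHO at 120° is eclipsed with OH at 120° (10.0); Br at 240° is eclipsed with CN at 240° (8.4). Total 24.1 kJ/mol.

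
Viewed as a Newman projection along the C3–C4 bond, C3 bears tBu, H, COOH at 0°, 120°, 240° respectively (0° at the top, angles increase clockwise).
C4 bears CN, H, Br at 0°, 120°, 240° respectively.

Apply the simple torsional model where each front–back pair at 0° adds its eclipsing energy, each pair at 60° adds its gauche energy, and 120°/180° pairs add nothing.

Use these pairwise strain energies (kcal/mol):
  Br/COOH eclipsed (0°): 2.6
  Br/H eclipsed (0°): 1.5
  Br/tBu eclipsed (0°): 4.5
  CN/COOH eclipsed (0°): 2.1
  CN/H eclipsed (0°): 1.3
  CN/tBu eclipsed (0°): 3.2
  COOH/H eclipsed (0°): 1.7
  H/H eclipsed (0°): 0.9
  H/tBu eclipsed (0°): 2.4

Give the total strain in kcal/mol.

6.7 kcal/mol

This conformer is eclipsed. tBu at 0° is eclipsed with CN at 0° (3.2); H at 120° is eclipsed with H at 120° (0.9); COOH at 240° is eclipsed with Br at 240° (2.6). Total 6.7 kcal/mol.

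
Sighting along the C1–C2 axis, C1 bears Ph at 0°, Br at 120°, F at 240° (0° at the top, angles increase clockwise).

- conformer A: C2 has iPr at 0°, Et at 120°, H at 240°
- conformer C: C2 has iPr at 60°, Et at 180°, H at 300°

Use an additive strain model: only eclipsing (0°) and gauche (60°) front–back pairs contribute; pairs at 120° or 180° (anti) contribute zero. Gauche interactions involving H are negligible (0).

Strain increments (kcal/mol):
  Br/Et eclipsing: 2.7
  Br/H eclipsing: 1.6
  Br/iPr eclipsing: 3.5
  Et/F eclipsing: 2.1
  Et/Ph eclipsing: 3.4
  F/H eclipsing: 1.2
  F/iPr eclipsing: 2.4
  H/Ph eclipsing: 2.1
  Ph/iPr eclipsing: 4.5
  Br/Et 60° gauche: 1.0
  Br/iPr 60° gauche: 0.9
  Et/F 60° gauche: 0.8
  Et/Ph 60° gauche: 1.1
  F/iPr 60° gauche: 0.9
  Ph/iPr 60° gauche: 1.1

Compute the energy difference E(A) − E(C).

+4.6 kcal/mol

A is eclipsed. Ph at 0° is eclipsed with iPr at 0° (4.5); Br at 120° is eclipsed with Et at 120° (2.7); F at 240° is eclipsed with H at 240° (1.2). Total 8.4 kcal/mol.
C is staggered. Ph at 0° is gauche with iPr at 60° (1.1); Br at 120° is gauche with iPr at 60° (0.9); Br at 120° is gauche with Et at 180° (1.0); F at 240° is gauche with Et at 180° (0.8). Total 3.8 kcal/mol.
E(A) − E(C) = 8.4 − 3.8 = +4.6 kcal/mol.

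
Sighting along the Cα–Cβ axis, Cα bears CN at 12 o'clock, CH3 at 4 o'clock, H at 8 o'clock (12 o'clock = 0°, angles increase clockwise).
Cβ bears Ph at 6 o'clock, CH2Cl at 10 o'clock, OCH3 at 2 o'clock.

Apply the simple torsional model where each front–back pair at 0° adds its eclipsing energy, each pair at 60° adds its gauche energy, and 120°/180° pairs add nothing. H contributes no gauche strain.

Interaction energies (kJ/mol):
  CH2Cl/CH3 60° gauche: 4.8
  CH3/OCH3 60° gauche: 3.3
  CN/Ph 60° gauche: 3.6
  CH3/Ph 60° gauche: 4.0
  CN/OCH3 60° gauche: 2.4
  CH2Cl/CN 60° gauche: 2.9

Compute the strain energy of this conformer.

This conformer (staggered): CN–CH2Cl gauche, CN–OCH3 gauche, CH3–Ph gauche, CH3–OCH3 gauche; 2.9 + 2.4 + 4.0 + 3.3 = 12.6 kJ/mol.

12.6 kJ/mol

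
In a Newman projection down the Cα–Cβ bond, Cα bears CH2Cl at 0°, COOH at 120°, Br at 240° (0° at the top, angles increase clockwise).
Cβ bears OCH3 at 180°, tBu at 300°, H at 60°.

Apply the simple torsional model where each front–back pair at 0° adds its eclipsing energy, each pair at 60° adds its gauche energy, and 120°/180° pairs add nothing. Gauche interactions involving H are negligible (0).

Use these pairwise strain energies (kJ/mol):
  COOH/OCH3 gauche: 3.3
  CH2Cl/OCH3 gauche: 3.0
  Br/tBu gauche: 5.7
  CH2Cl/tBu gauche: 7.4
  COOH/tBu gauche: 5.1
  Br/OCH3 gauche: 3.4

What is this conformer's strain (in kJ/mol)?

19.8 kJ/mol

This conformer (staggered): CH2Cl–tBu gauche, COOH–OCH3 gauche, Br–OCH3 gauche, Br–tBu gauche; 7.4 + 3.3 + 3.4 + 5.7 = 19.8 kJ/mol.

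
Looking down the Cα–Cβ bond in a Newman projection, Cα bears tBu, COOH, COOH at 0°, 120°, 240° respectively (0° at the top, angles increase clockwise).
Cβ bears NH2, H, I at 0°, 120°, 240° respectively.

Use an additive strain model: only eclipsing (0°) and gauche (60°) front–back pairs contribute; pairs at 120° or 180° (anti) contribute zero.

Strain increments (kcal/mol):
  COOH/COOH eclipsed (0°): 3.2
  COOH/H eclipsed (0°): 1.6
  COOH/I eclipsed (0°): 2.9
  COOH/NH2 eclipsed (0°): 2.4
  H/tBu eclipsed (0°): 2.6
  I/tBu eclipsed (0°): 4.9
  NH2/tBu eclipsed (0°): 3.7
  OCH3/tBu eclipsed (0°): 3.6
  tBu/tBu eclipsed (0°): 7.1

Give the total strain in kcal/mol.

8.2 kcal/mol

This conformer (eclipsed): tBu(0°)/NH2(0°) eclipsed 3.7; COOH(120°)/H(120°) eclipsed 1.6; COOH(240°)/I(240°) eclipsed 2.9 → 8.2 kcal/mol.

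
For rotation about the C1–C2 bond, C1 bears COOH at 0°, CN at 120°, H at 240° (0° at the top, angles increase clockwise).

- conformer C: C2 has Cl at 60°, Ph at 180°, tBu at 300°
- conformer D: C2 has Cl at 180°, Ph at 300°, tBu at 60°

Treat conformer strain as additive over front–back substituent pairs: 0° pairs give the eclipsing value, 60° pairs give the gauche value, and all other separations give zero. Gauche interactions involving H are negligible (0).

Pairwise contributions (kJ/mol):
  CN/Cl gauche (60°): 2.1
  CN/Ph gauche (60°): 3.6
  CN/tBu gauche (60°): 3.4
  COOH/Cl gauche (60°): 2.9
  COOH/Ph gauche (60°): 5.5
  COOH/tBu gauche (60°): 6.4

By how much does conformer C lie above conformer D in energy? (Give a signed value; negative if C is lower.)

-2.4 kJ/mol

C (staggered): COOH–Cl gauche, COOH–tBu gauche, CN–Cl gauche, CN–Ph gauche; 2.9 + 6.4 + 2.1 + 3.6 = 15.0 kJ/mol.
D (staggered): COOH–Ph gauche, COOH–tBu gauche, CN–Cl gauche, CN–tBu gauche; 5.5 + 6.4 + 2.1 + 3.4 = 17.4 kJ/mol.
E(C) − E(D) = 15.0 − 17.4 = -2.4 kJ/mol.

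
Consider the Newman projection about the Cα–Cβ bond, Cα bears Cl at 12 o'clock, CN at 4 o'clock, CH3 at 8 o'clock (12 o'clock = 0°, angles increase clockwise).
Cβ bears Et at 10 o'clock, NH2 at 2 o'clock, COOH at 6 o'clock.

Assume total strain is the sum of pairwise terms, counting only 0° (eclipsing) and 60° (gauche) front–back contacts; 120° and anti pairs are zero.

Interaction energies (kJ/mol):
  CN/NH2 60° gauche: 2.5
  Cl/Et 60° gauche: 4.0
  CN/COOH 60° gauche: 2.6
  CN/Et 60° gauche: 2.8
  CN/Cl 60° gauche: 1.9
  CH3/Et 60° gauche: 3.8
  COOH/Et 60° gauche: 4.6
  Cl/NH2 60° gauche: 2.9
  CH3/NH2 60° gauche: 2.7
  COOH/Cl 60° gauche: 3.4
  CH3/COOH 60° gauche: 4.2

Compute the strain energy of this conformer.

This conformer is staggered. Cl at 0° is gauche with Et at 300° (4.0); Cl at 0° is gauche with NH2 at 60° (2.9); CN at 120° is gauche with NH2 at 60° (2.5); CN at 120° is gauche with COOH at 180° (2.6); CH3 at 240° is gauche with Et at 300° (3.8); CH3 at 240° is gauche with COOH at 180° (4.2). Total 20.0 kJ/mol.

20.0 kJ/mol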